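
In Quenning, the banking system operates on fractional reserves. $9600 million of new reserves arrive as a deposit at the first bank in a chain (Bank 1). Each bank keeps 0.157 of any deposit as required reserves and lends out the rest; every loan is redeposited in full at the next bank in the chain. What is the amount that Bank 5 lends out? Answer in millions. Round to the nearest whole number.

Each bank lends a fraction (1 − rr) = 0.8430 of the deposit it receives, so Bank 5 receives 9600·0.8430^4 and lends 9600·0.8430^5 ≈ 4087.0421 million.

$4087 million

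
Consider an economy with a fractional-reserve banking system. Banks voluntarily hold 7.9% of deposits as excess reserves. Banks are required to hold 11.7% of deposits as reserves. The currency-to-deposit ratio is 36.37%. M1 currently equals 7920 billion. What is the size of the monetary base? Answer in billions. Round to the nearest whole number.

The money multiplier is m = (1 + c) / (rr + e + c) = (1 + 0.3637) / (0.117 + 0.079 + 0.3637) ≈ 2.43648.
MB = M / m = 7920 / 2.43648 ≈ 3250.591 billion.

3251 billion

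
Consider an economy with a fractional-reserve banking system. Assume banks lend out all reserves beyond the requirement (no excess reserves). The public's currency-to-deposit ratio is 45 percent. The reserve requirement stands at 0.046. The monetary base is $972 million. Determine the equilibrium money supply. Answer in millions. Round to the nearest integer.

The money multiplier is m = (1 + c) / (rr + c) = (1 + 0.45) / (0.046 + 0.45) ≈ 2.9234.
So M = m × MB = 2.9234 × 972 = 2841.5448 million.

$2842 million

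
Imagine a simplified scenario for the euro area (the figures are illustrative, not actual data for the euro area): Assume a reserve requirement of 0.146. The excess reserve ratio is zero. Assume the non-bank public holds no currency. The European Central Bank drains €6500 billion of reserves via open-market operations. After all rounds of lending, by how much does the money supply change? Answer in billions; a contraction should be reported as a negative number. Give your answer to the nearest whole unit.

-44521 billion

The simple money multiplier is m = 1/rr = 1/0.146 ≈ 6.84932.
An open-market sale reduces the monetary base by 6500 billion, so ΔM = m × ΔMB = 6.84932 × (−6500) = -44520.58 billion.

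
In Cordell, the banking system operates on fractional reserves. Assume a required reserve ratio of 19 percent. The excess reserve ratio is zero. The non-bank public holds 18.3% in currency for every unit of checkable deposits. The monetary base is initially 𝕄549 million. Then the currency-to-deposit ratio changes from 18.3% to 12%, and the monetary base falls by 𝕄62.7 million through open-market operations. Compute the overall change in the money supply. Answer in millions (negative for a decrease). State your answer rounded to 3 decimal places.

𝕄15.756 million

Before: m₁ = (1 + 0.183) / (0.19 + 0.183) ≈ 3.1715818, MB₁ = 549, so M₁ = 3.1715818 × 549 ≈ 1741.1984 million.
After: m₂ = (1 + 0.12) / (0.19 + 0.12) ≈ 3.6129032, MB₂ = 549 − 62.7 = 486.3, so M₂ = 3.6129032 × 486.3 ≈ 1756.9548 million.
ΔM = M₂ − M₁ = 1756.9548 − 1741.1984 = 15.7564 million.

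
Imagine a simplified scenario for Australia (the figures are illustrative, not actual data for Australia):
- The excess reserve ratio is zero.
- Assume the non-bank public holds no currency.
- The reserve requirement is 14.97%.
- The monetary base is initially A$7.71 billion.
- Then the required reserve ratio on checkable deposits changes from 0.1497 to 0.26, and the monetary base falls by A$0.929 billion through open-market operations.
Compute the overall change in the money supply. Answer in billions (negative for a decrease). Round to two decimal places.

Before: m₁ = 1 / (0.1497) ≈ 6.68, MB₁ = 7.71, so M₁ = 6.68 × 7.71 = 51.5028 billion.
After: m₂ = 1 / (0.26) ≈ 3.8462, MB₂ = 7.71 − 0.929 = 6.781, so M₂ = 3.8462 × 6.781 ≈ 26.0811 billion.
ΔM = M₂ − M₁ = 26.0811 − 51.5028 = -25.4217 billion.

-25.42 billion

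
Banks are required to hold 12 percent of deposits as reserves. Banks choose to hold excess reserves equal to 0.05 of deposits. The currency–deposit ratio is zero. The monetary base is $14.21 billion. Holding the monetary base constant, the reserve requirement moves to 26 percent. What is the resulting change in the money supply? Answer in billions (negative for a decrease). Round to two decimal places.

-37.75 billion

Initially m₁ = 1 / (0.12 + 0.05) ≈ 5.88235, so M₁ = 5.88235 × 14.21 ≈ 83.5882 billion.
After the change m₂ = 1 / (0.26 + 0.05) ≈ 3.22581, so M₂ = 3.22581 × 14.21 ≈ 45.8388 billion.
ΔM = M₂ − M₁ = 45.8388 − 83.5882 = -37.7494 billion.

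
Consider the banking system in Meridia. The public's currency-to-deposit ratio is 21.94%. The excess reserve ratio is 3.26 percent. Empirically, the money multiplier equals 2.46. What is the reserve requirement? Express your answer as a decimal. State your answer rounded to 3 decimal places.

0.244

Using m = 2.46. Since m = (1 + c)/(c + rr + e), the denominator satisfies c + rr + e = (1 + c)/m = (1 + 0.2194) / 2.46 ≈ 0.495691.
With c = 0.2194 and e = 0.0326, the reserve requirement is 0.495691 − 0.2194 − 0.0326 = 0.243691.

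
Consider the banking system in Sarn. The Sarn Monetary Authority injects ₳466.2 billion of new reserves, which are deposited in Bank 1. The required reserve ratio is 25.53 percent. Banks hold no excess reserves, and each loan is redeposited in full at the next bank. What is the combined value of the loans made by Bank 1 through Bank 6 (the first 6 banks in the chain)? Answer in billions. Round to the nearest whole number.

Bank i lends (1 − rr)^i of the original deposit: Bank 1 lends 466.2·0.7447 ≈ 347.1791, Bank 2 lends 466.2·0.7447² ≈ 258.5443, and so on.
Summing a geometric series: total = 466.2·[0.7447·(1 − 0.7447^6) / (1 − 0.7447)] ≈ 1127.9388 billion.

₳1128 billion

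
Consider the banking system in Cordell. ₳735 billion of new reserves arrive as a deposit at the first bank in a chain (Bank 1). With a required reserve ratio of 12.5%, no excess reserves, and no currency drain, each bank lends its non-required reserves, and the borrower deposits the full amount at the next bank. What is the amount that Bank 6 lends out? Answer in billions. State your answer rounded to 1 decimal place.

Each bank lends a fraction (1 − rr) = 0.8750 of the deposit it receives, so Bank 6 receives 735·0.8750^5 and lends 735·0.8750^6 ≈ 329.8646 billion.

₳329.9 billion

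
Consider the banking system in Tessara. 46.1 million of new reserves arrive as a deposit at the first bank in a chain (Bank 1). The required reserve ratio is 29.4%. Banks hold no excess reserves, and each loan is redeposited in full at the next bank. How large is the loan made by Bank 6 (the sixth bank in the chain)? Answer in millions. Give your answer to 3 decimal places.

Each bank lends a fraction (1 − rr) = 0.7060 of the deposit it receives, so Bank 6 receives 46.1·0.7060^5 and lends 46.1·0.7060^6 ≈ 5.7086 million.

5.709 million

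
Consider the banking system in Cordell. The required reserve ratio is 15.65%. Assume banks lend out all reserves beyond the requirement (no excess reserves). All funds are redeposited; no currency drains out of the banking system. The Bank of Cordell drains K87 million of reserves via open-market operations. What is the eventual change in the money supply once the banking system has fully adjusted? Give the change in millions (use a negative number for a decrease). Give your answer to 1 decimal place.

-555.9 million

The simple money multiplier is m = 1/rr = 1/0.1565 ≈ 6.3898.
An open-market sale reduces the monetary base by 87 million, so ΔM = m × ΔMB = 6.3898 × (−87) = -555.9126 million.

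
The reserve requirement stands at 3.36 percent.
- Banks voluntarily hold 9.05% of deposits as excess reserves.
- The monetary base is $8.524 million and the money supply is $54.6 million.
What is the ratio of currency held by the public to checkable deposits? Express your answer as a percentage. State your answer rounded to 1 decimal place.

Using m = M/MB = 54.6/8.524 ≈ 6.405443. From m = (1 + c)/(c + rr + e), rearranging gives 1 + c = m·(c + rr + e), so c·(1 − m) = m·(rr + e) − 1.
Hence c = [m·(rr + e) − 1]/(1 − m) = [6.405443 × (0.0336 + 0.0905) − 1] / (1 − 6.405443) ≈ 0.037940.

3.8%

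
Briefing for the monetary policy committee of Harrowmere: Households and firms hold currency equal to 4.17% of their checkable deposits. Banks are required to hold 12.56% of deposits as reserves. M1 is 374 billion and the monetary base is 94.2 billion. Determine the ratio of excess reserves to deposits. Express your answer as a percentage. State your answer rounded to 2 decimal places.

9.51%

Using m = M/MB = 374/94.2 ≈ 3.970276. Since m = (1 + c)/(c + rr + e), the denominator satisfies c + rr + e = (1 + c)/m = (1 + 0.0417) / 3.970276 ≈ 0.262375.
With c = 0.0417 and rr = 0.1256, the ratio of excess reserves to deposits is 0.262375 − 0.0417 − 0.1256 = 0.095075.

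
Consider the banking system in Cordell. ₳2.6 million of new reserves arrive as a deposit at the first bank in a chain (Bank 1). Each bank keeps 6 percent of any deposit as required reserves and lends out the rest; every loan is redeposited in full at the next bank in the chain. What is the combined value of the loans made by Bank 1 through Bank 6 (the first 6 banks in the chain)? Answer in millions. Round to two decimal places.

₳12.63 million

Bank i lends (1 − rr)^i of the original deposit: Bank 1 lends 2.6·0.9400 = 2.4440, Bank 2 lends 2.6·0.9400² ≈ 2.2974, and so on.
Summing a geometric series: total = 2.6·[0.9400·(1 − 0.9400^6) / (1 − 0.9400)] ≈ 12.6326 million.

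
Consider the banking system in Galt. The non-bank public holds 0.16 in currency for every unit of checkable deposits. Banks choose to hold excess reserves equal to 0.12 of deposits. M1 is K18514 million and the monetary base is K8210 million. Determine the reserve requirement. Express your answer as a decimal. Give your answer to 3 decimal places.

Using m = M/MB = 18514/8210 ≈ 2.255055. Since m = (1 + c)/(c + rr + e), the denominator satisfies c + rr + e = (1 + c)/m = (1 + 0.16) / 2.255055 ≈ 0.514400.
With c = 0.16 and e = 0.12, the reserve requirement is 0.514400 − 0.16 − 0.12 = 0.2344.

0.234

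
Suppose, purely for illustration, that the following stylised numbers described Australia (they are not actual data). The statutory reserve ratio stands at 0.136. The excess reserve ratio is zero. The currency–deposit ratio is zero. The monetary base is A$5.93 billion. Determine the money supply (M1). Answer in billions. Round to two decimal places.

A$43.60 billion

With no currency drain or excess reserves, the money multiplier is m = 1/rr = 1/0.136 ≈ 7.3529.
Money supply M = m × MB = 7.3529 × 5.93 ≈ 43.6027 billion.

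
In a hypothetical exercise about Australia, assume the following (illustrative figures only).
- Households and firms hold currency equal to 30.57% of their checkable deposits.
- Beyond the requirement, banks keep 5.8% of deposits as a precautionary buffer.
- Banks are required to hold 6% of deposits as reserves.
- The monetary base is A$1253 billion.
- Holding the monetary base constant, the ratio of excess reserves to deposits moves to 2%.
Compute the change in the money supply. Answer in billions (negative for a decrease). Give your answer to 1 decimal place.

A$380.4 billion

Initially m₁ = (1 + 0.3057) / (0.06 + 0.058 + 0.3057) ≈ 3.081662, so M₁ = 3.081662 × 1253 ≈ 3861.3225 billion.
After the change m₂ = (1 + 0.3057) / (0.06 + 0.02 + 0.3057) ≈ 3.385274, so M₂ = 3.385274 × 1253 ≈ 4241.7483 billion.
ΔM = M₂ − M₁ = 4241.7483 − 3861.3225 = 380.4258 billion.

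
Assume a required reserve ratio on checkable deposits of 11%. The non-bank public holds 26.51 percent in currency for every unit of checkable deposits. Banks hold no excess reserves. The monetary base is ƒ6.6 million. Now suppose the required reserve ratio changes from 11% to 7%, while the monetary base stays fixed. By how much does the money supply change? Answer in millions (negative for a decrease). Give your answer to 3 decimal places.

ƒ2.657 million

Initially m₁ = (1 + 0.2651) / (0.11 + 0.2651) ≈ 3.37270, so M₁ = 3.37270 × 6.6 ≈ 22.2598 million.
After the change m₂ = (1 + 0.2651) / (0.07 + 0.2651) ≈ 3.77529, so M₂ = 3.77529 × 6.6 ≈ 24.9169 million.
ΔM = M₂ − M₁ = 24.9169 − 22.2598 = 2.6571 million.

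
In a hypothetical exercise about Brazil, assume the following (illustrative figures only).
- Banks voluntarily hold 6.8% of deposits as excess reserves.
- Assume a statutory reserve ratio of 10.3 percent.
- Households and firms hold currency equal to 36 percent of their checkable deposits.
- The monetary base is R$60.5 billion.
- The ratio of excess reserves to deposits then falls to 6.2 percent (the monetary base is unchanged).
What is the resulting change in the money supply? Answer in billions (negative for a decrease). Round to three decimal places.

Initially m₁ = (1 + 0.36) / (0.103 + 0.068 + 0.36) ≈ 2.561205, so M₁ = 2.561205 × 60.5 ≈ 154.9529 billion.
After the change m₂ = (1 + 0.36) / (0.103 + 0.062 + 0.36) ≈ 2.590476, so M₂ = 2.590476 × 60.5 ≈ 156.7238 billion.
ΔM = M₂ − M₁ = 156.7238 − 154.9529 = 1.7709 billion.

R$1.771 billion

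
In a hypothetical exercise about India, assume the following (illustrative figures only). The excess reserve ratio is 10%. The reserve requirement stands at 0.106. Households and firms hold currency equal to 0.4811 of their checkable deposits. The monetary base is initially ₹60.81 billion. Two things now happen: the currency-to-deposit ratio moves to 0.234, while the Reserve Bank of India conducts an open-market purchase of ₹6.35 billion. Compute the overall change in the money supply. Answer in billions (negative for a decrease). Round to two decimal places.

Before: m₁ = (1 + 0.4811) / (0.106 + 0.1 + 0.4811) ≈ 2.15558, MB₁ = 60.81, so M₁ = 2.15558 × 60.81 ≈ 131.0808 billion.
After: m₂ = (1 + 0.234) / (0.106 + 0.1 + 0.234) ≈ 2.80455, MB₂ = 60.81 + 6.35 = 67.16, so M₂ = 2.80455 × 67.16 ≈ 188.3536 billion.
ΔM = M₂ − M₁ = 188.3536 − 131.0808 = 57.2728 billion.

₹57.27 billion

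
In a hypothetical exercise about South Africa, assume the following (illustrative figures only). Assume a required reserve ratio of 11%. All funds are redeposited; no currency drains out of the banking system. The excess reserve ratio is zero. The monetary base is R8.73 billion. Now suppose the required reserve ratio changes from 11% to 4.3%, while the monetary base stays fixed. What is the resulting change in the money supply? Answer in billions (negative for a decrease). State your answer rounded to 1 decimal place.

R123.7 billion

Initially m₁ = 1 / (0.11) ≈ 9.0909, so M₁ = 9.0909 × 8.73 ≈ 79.3636 billion.
After the change m₂ = 1 / (0.043) ≈ 23.2558, so M₂ = 23.2558 × 8.73 ≈ 203.0231 billion.
ΔM = M₂ − M₁ = 203.0231 − 79.3636 = 123.6595 billion.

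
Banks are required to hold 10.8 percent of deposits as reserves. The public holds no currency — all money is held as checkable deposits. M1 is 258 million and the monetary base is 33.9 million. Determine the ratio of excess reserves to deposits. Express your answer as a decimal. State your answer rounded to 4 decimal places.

0.0234

Using m = M/MB = 258/33.9 ≈ 7.610619. Since m = (1 + c)/(c + rr + e), the denominator satisfies c + rr + e = (1 + c)/m = (1 + 0) / 7.610619 ≈ 0.131395.
With c = 0 and rr = 0.108, the ratio of excess reserves to deposits is 0.131395 − 0 − 0.108 = 0.023395.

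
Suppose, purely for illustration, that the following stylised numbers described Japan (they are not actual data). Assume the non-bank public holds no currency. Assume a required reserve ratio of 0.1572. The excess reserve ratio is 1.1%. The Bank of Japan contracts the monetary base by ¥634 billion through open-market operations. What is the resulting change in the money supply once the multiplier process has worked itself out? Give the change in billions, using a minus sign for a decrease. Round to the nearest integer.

-3769 billion

The money multiplier is m = 1 / (rr + e) = 1 / (0.1572 + 0.011) ≈ 5.9453.
The sale removes 634 billion of base, so ΔM = m × ΔMB = 5.9453 × (−634) = -3769.3202 billion.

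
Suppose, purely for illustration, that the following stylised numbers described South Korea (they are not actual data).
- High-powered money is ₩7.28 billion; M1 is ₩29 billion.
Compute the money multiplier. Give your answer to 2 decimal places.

The money multiplier is m = M / MB = 29 / 7.28 ≈ 3.98352.

3.98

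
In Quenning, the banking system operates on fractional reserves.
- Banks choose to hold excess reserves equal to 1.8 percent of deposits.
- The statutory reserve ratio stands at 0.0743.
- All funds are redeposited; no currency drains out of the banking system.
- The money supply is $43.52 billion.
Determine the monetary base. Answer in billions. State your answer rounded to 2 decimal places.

The money multiplier is m = 1 / (rr + e) = 1 / (0.0743 + 0.018) ≈ 10.83424.
MB = M / m = 43.52 / 10.83424 ≈ 4.0169 billion.

$4.02 billion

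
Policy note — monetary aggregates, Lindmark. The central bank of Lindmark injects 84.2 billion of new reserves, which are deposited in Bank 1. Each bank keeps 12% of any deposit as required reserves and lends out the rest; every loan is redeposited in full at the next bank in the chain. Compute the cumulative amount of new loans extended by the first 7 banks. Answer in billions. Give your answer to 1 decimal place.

365.1 billion

Bank i lends (1 − rr)^i of the original deposit: Bank 1 lends 84.2·0.8800 = 74.0960, Bank 2 lends 84.2·0.8800² ≈ 65.2045, and so on.
Summing a geometric series: total = 84.2·[0.8800·(1 − 0.8800^7) / (1 − 0.8800)] ≈ 365.1231 billion.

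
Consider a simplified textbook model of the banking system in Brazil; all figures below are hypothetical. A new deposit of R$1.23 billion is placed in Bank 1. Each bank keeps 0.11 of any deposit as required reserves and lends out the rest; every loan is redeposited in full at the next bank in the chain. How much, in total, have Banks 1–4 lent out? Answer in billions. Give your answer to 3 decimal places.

Bank i lends (1 − rr)^i of the original deposit: Bank 1 lends 1.23·0.8900 = 1.0947, Bank 2 lends 1.23·0.8900² ≈ 0.9743, and so on.
Summing a geometric series: total = 1.23·[0.8900·(1 − 0.8900^4) / (1 − 0.8900)] ≈ 3.7078 billion.

R$3.708 billion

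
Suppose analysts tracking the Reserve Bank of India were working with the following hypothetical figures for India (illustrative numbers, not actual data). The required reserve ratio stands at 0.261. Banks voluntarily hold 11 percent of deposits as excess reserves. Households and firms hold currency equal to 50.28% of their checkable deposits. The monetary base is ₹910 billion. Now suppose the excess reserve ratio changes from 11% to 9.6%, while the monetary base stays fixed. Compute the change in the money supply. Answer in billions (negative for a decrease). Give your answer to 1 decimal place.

₹25.5 billion

Initially m₁ = (1 + 0.5028) / (0.261 + 0.11 + 0.5028) ≈ 1.71984, so M₁ = 1.71984 × 910 = 1565.0544 billion.
After the change m₂ = (1 + 0.5028) / (0.261 + 0.096 + 0.5028) ≈ 1.74785, so M₂ = 1.74785 × 910 = 1590.5435 billion.
ΔM = M₂ − M₁ = 1590.5435 − 1565.0544 = 25.4891 billion.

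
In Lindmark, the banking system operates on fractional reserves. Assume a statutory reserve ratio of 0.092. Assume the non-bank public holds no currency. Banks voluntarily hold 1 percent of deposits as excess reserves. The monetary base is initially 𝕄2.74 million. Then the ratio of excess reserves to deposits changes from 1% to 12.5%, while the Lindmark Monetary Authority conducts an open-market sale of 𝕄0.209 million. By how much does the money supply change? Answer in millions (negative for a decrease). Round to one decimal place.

Before: m₁ = 1 / (0.092 + 0.01) ≈ 9.8039, MB₁ = 2.74, so M₁ = 9.8039 × 2.74 ≈ 26.8627 million.
After: m₂ = 1 / (0.092 + 0.125) ≈ 4.6083, MB₂ = 2.74 − 0.209 = 2.531, so M₂ = 4.6083 × 2.531 ≈ 11.6636 million.
ΔM = M₂ − M₁ = 11.6636 − 26.8627 = -15.1991 million.

-15.2 million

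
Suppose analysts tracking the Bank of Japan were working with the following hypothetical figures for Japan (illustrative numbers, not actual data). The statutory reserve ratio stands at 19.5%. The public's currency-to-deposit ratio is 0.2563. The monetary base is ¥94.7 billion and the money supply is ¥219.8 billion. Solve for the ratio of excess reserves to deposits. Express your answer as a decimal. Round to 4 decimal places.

Using m = M/MB = 219.8/94.7 ≈ 2.321014. Since m = (1 + c)/(c + rr + e), the denominator satisfies c + rr + e = (1 + c)/m = (1 + 0.2563) / 2.321014 ≈ 0.541272.
With c = 0.2563 and rr = 0.195, the ratio of excess reserves to deposits is 0.541272 − 0.2563 − 0.195 = 0.089972.

0.0900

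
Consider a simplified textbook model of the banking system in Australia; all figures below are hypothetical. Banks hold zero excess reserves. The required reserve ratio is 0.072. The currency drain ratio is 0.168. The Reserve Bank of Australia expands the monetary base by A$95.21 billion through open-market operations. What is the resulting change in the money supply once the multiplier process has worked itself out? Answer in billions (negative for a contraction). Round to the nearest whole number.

The money multiplier is m = (1 + c) / (rr + c) = (1 + 0.168) / (0.072 + 0.168) ≈ 4.8667.
The purchase adds 95.21 billion of base, so ΔM = m × ΔMB = 4.8667 × (+95.21) ≈ 463.3585 billion.

A$463 billion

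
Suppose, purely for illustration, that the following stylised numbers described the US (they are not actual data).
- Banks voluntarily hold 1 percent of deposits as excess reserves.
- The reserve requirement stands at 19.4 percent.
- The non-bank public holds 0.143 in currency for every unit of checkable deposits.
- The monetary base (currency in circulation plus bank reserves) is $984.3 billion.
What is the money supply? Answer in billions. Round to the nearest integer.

The money multiplier is m = (1 + c) / (rr + e + c) = (1 + 0.143) / (0.194 + 0.01 + 0.143) ≈ 3.2939.
So M = m × MB = 3.2939 × 984.3 ≈ 3242.1858 billion.

$3242 billion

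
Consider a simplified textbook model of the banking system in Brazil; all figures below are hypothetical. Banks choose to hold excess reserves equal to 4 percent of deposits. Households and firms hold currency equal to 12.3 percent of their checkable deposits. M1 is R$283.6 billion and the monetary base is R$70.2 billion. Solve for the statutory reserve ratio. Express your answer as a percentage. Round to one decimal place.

Using m = M/MB = 283.6/70.2 ≈ 4.039886. Since m = (1 + c)/(c + rr + e), the denominator satisfies c + rr + e = (1 + c)/m = (1 + 0.123) / 4.039886 ≈ 0.277978.
With c = 0.123 and e = 0.04, the statutory reserve ratio is 0.277978 − 0.123 − 0.04 = 0.114978.

11.5%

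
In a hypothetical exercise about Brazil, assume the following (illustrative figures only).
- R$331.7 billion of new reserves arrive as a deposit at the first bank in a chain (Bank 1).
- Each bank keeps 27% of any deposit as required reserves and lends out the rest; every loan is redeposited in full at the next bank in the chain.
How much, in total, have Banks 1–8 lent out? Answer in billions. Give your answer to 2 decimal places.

R$824.49 billion

Bank i lends (1 − rr)^i of the original deposit: Bank 1 lends 331.7·0.7300 = 242.1410, Bank 2 lends 331.7·0.7300² ≈ 176.7629, and so on.
Summing a geometric series: total = 331.7·[0.7300·(1 − 0.7300^8) / (1 − 0.7300)] ≈ 824.4937 billion.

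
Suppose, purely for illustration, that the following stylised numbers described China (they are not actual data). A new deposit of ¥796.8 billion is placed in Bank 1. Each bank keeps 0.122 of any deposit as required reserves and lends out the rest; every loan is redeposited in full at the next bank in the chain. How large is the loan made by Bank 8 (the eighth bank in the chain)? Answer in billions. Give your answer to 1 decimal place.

Each bank lends a fraction (1 − rr) = 0.8780 of the deposit it receives, so Bank 8 receives 796.8·0.8780^7 and lends 796.8·0.8780^8 ≈ 281.3879 billion.

¥281.4 billion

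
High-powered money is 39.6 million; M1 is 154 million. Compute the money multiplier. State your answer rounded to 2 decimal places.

The money multiplier is m = M / MB = 154 / 39.6 ≈ 3.88889.

3.89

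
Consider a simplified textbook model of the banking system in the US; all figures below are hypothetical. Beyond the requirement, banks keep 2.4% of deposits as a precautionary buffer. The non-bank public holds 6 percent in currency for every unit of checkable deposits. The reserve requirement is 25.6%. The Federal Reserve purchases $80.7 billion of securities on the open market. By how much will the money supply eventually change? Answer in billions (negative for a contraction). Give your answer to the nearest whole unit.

$252 billion

The money multiplier is m = (1 + c) / (rr + e + c) = (1 + 0.06) / (0.256 + 0.024 + 0.06) ≈ 3.1176.
The purchase adds 80.7 billion of base, so ΔM = m × ΔMB = 3.1176 × (+80.7) ≈ 251.5903 billion.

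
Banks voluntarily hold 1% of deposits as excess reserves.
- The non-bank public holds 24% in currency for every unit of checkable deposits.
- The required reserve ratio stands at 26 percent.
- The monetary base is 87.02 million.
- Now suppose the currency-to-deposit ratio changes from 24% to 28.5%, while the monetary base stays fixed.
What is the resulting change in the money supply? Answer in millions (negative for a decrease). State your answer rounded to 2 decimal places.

-10.10 million

Initially m₁ = (1 + 0.24) / (0.26 + 0.01 + 0.24) ≈ 2.43137, so M₁ = 2.43137 × 87.02 ≈ 211.5778 million.
After the change m₂ = (1 + 0.285) / (0.26 + 0.01 + 0.285) ≈ 2.31532, so M₂ = 2.31532 × 87.02 ≈ 201.4791 million.
ΔM = M₂ − M₁ = 201.4791 − 211.5778 = -10.0987 million.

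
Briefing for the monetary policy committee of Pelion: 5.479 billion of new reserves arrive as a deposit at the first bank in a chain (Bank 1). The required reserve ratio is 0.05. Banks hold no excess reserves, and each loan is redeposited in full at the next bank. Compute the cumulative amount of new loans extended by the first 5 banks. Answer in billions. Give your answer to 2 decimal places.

23.55 billion

Bank i lends (1 − rr)^i of the original deposit: Bank 1 lends 5.479·0.9500 ≈ 5.2050, Bank 2 lends 5.479·0.9500² ≈ 4.9448, and so on.
Summing a geometric series: total = 5.479·[0.9500·(1 − 0.9500^5) / (1 − 0.9500)] ≈ 23.5496 billion.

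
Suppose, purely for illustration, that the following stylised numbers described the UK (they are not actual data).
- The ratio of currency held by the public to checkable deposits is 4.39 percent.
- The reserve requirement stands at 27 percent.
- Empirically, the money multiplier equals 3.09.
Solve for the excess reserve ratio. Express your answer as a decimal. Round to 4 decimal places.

Using m = 3.09. Since m = (1 + c)/(c + rr + e), the denominator satisfies c + rr + e = (1 + c)/m = (1 + 0.0439) / 3.09 ≈ 0.337832.
With c = 0.0439 and rr = 0.27, the excess reserve ratio is 0.337832 − 0.0439 − 0.27 = 0.023932.

0.0239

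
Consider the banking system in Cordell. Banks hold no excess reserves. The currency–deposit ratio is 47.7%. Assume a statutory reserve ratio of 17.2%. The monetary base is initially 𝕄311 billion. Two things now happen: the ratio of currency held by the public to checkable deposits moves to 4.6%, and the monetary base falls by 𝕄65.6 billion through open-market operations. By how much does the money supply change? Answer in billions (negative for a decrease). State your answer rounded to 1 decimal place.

Before: m₁ = (1 + 0.477) / (0.172 + 0.477) ≈ 2.27581, MB₁ = 311, so M₁ = 2.27581 × 311 ≈ 707.7769 billion.
After: m₂ = (1 + 0.046) / (0.172 + 0.046) ≈ 4.79817, MB₂ = 311 − 65.6 = 245.4, so M₂ = 4.79817 × 245.4 ≈ 1177.4709 billion.
ΔM = M₂ − M₁ = 1177.4709 − 707.7769 = 469.694 billion.

𝕄469.7 billion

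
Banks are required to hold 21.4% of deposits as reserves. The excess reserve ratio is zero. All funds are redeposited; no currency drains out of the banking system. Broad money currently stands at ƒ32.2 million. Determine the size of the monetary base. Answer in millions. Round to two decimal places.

ƒ6.89 million

With no currency drain and no excess reserves, the money multiplier is m = 1/rr = 1/0.214 ≈ 4.67290.
The monetary base is MB = M / m = 32.2 / 4.67290 ≈ 6.8908 million.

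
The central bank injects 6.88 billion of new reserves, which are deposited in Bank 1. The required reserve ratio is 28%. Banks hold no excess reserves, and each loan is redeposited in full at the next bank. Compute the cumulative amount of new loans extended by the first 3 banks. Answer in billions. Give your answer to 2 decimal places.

11.09 billion

Bank i lends (1 − rr)^i of the original deposit: Bank 1 lends 6.88·0.7200 = 4.9536, Bank 2 lends 6.88·0.7200² ≈ 3.5666, and so on.
Summing a geometric series: total = 6.88·[0.7200·(1 − 0.7200^3) / (1 − 0.7200)] ≈ 11.0881 billion.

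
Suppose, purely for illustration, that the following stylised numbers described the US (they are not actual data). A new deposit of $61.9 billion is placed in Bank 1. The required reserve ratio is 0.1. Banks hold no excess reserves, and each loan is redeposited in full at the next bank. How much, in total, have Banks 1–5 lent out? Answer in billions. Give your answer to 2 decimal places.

Bank i lends (1 − rr)^i of the original deposit: Bank 1 lends 61.9·0.9000 = 55.7100, Bank 2 lends 61.9·0.9000² = 50.1390, and so on.
Summing a geometric series: total = 61.9·[0.9000·(1 − 0.9000^5) / (1 − 0.9000)] ≈ 228.1380 billion.

$228.14 billion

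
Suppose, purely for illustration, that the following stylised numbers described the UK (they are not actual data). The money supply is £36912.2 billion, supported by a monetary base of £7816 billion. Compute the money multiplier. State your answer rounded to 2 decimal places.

4.72

The money multiplier is m = M / MB = 36912.2 / 7816 ≈ 4.72265.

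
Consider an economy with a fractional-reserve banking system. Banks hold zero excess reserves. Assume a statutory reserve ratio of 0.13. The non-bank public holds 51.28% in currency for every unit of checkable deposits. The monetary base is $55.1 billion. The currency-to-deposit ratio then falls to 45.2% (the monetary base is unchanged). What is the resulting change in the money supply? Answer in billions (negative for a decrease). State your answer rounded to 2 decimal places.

$7.79 billion

Initially m₁ = (1 + 0.5128) / (0.13 + 0.5128) ≈ 2.35345, so M₁ = 2.35345 × 55.1 ≈ 129.6751 billion.
After the change m₂ = (1 + 0.452) / (0.13 + 0.452) ≈ 2.49485, so M₂ = 2.49485 × 55.1 ≈ 137.4662 billion.
ΔM = M₂ − M₁ = 137.4662 − 129.6751 = 7.7911 billion.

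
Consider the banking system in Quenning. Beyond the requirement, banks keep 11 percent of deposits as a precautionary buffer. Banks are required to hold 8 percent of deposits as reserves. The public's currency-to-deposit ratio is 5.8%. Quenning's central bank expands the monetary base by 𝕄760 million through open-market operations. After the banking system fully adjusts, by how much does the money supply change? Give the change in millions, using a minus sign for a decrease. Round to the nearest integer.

𝕄3242 million

The money multiplier is m = (1 + c) / (rr + e + c) = (1 + 0.058) / (0.08 + 0.11 + 0.058) ≈ 4.2661.
The purchase adds 760 million of base, so ΔM = m × ΔMB = 4.2661 × (+760) = 3242.236 million.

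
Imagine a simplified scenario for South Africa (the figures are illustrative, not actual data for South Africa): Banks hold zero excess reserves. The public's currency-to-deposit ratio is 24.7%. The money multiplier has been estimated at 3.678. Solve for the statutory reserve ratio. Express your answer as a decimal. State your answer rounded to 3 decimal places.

Using m = 3.678. Since m = (1 + c)/(c + rr + e), the denominator satisfies c + rr + e = (1 + c)/m = (1 + 0.247) / 3.678 ≈ 0.339043.
With c = 0.247 and e = 0, the statutory reserve ratio is 0.339043 − 0.247 − 0 = 0.092043.

0.092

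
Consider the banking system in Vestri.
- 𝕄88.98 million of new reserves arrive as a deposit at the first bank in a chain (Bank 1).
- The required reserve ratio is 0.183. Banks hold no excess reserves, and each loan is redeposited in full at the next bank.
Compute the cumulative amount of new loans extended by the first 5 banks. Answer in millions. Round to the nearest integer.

Bank i lends (1 − rr)^i of the original deposit: Bank 1 lends 88.98·0.8170 ≈ 72.6967, Bank 2 lends 88.98·0.8170² ≈ 59.3932, and so on.
Summing a geometric series: total = 88.98·[0.8170·(1 − 0.8170^5) / (1 − 0.8170)] ≈ 252.6477 million.

𝕄253 million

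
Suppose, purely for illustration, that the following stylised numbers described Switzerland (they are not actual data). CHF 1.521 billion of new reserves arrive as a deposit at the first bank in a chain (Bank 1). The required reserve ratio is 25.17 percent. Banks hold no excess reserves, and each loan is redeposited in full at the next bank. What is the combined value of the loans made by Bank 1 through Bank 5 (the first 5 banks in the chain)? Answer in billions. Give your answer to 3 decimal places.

CHF 3.461 billion

Bank i lends (1 − rr)^i of the original deposit: Bank 1 lends 1.521·0.7483 ≈ 1.1382, Bank 2 lends 1.521·0.7483² ≈ 0.8517, and so on.
Summing a geometric series: total = 1.521·[0.7483·(1 − 0.7483^5) / (1 − 0.7483)] ≈ 3.4609 billion.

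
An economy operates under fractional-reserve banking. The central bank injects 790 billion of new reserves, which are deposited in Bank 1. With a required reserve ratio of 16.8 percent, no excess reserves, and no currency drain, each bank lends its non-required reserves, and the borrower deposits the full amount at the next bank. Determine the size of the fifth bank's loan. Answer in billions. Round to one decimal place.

315.0 billion

Each bank lends a fraction (1 − rr) = 0.8320 of the deposit it receives, so Bank 5 receives 790·0.8320^4 and lends 790·0.8320^5 ≈ 314.9515 billion.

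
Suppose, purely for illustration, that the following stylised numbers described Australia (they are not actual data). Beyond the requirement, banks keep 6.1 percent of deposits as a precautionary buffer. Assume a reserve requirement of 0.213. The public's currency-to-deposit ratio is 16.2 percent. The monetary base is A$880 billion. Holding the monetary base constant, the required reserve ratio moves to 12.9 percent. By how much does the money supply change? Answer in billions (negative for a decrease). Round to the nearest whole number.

Initially m₁ = (1 + 0.162) / (0.213 + 0.061 + 0.162) ≈ 2.6651, so M₁ = 2.6651 × 880 = 2345.288 billion.
After the change m₂ = (1 + 0.162) / (0.129 + 0.061 + 0.162) ≈ 3.3011, so M₂ = 3.3011 × 880 = 2904.968 billion.
ΔM = M₂ − M₁ = 2904.968 − 2345.288 = 559.68 billion.

A$560 billion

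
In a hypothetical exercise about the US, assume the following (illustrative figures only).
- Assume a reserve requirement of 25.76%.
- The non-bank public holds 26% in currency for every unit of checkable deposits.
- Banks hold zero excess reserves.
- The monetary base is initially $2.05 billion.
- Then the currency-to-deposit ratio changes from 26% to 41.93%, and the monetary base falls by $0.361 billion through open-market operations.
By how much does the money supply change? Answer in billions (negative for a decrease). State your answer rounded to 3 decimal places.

-1.449 billion

Before: m₁ = (1 + 0.26) / (0.2576 + 0.26) ≈ 2.43431, MB₁ = 2.05, so M₁ = 2.43431 × 2.05 ≈ 4.9903 billion.
After: m₂ = (1 + 0.4193) / (0.2576 + 0.4193) ≈ 2.09676, MB₂ = 2.05 − 0.361 = 1.689, so M₂ = 2.09676 × 1.689 ≈ 3.5414 billion.
ΔM = M₂ − M₁ = 3.5414 − 4.9903 = -1.4489 billion.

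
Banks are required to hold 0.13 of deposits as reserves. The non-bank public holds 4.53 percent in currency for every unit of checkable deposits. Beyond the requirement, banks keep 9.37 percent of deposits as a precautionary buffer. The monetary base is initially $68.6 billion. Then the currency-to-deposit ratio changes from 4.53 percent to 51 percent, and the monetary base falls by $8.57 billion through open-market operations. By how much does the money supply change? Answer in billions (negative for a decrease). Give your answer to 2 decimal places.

Before: m₁ = (1 + 0.0453) / (0.13 + 0.0937 + 0.0453) ≈ 3.88587, MB₁ = 68.6, so M₁ = 3.88587 × 68.6 ≈ 266.5707 billion.
After: m₂ = (1 + 0.51) / (0.13 + 0.0937 + 0.51) ≈ 2.05806, MB₂ = 68.6 − 8.57 = 60.03, so M₂ = 2.05806 × 60.03 ≈ 123.5453 billion.
ΔM = M₂ − M₁ = 123.5453 − 266.5707 = -143.0254 billion.

-143.03 billion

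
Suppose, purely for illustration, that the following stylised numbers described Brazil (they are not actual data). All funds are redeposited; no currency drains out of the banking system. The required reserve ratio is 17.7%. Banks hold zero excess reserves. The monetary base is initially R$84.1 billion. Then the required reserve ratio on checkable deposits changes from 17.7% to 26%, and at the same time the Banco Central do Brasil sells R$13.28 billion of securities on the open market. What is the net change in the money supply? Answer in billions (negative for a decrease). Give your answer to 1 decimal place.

-202.8 billion

Before: m₁ = 1 / (0.177) ≈ 5.6497, MB₁ = 84.1, so M₁ = 5.6497 × 84.1 ≈ 475.1398 billion.
After: m₂ = 1 / (0.26) ≈ 3.8462, MB₂ = 84.1 − 13.28 = 70.82, so M₂ = 3.8462 × 70.82 ≈ 272.3879 billion.
ΔM = M₂ − M₁ = 272.3879 − 475.1398 = -202.7519 billion.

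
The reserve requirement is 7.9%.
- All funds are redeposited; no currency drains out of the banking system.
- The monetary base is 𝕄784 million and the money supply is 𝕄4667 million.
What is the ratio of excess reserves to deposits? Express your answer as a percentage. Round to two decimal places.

Using m = M/MB = 4667/784 ≈ 5.952806. Since m = (1 + c)/(c + rr + e), the denominator satisfies c + rr + e = (1 + c)/m = (1 + 0) / 5.952806 ≈ 0.167988.
With c = 0 and rr = 0.079, the ratio of excess reserves to deposits is 0.167988 − 0 − 0.079 = 0.088988.

8.90%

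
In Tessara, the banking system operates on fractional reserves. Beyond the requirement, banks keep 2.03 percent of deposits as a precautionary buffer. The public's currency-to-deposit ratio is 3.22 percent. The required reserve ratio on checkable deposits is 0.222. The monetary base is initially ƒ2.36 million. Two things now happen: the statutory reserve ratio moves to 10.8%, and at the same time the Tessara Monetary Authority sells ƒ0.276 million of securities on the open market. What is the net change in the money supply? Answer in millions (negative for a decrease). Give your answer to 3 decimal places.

Before: m₁ = (1 + 0.0322) / (0.222 + 0.0203 + 0.0322) ≈ 3.76029, MB₁ = 2.36, so M₁ = 3.76029 × 2.36 ≈ 8.8743 million.
After: m₂ = (1 + 0.0322) / (0.108 + 0.0203 + 0.0322) ≈ 6.43115, MB₂ = 2.36 − 0.276 = 2.084, so M₂ = 6.43115 × 2.084 ≈ 13.4025 million.
ΔM = M₂ − M₁ = 13.4025 − 8.8743 = 4.5282 million.

ƒ4.528 million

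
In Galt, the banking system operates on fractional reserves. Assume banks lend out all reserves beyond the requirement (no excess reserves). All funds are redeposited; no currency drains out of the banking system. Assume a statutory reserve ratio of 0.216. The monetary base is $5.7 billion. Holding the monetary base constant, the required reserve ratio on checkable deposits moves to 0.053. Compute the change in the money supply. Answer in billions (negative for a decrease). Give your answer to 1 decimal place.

$81.2 billion

Initially m₁ = 1 / (0.216) ≈ 4.6296, so M₁ = 4.6296 × 5.7 ≈ 26.3887 billion.
After the change m₂ = 1 / (0.053) ≈ 18.8679, so M₂ = 18.8679 × 5.7 ≈ 107.547 billion.
ΔM = M₂ − M₁ = 107.547 − 26.3887 = 81.1583 billion.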